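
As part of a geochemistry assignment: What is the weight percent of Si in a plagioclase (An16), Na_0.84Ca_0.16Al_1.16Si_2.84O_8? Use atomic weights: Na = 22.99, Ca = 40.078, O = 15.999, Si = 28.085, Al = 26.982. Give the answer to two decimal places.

30.12 wt%

M(Na_0.84Ca_0.16Al_1.16Si_2.84O_8) = 264.777 g/mol.
Si contributes 2.84 × 28.085 = 79.761 g per mole.
79.761/264.777 = 0.3012 → 30.12%.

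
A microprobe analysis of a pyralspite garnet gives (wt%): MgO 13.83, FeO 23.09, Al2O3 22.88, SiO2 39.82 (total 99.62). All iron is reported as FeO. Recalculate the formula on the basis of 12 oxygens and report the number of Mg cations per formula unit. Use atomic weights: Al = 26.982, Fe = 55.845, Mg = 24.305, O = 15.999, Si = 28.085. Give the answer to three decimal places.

1.546 Mg apfu

13.83 wt% MgO ÷ 40.304 g/mol = 0.34314 mol, giving 0.34314 Mg and 0.34314 O.
23.09 wt% FeO ÷ 71.844 g/mol = 0.32139 mol, giving 0.32139 Fe and 0.32139 O.
22.88 wt% Al2O3 ÷ 101.961 g/mol = 0.22440 mol, giving 0.44880 Al and 0.67320 O.
39.82 wt% SiO2 ÷ 60.083 g/mol = 0.66275 mol, giving 0.66275 Si and 1.32550 O.
Oxygen sums to 2.66323; scaling by 12/2.66323 = 4.50581 puts the formula on 12 O.
Mg: 0.34314 × 4.50581 = 1.546 atoms per formula unit.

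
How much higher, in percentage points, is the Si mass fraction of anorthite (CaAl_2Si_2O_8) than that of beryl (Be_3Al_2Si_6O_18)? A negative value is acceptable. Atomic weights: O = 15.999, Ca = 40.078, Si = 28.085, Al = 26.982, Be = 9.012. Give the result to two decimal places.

M(CaAl_2Si_2O_8) = 278.204 g/mol, so wt% Si = 56.170/278.204 × 100 = 20.19%.
M(Be_3Al_2Si_6O_18) = 537.492 g/mol, so wt% Si = 168.510/537.492 × 100 = 31.35%.
20.19 − 31.35 = -11.16 pp.

-11.16 percentage points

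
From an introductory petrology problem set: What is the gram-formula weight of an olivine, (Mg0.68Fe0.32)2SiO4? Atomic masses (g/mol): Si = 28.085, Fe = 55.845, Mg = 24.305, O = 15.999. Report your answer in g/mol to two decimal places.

160.88 g/mol

Mg: 1.36 × 24.305 = 33.0548
Fe: 0.64 × 55.845 = 35.7408
Si: 1 × 28.085 = 28.0850
O: 4 × 15.999 = 63.9960
Summing the contributions gives the formula mass.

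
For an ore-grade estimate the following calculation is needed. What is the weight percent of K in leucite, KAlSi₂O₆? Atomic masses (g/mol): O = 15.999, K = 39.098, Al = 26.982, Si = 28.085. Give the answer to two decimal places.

Molar mass of KAlSi₂O₆: 1×39.098 + 1×26.982 + 2×28.085 + 6×15.999 = 218.244 g/mol.
Mass of K per formula unit: 1 × 39.098 = 39.098 g.
Weight fraction K = 39.098 / 218.244 = 0.1791.

17.91 weight percent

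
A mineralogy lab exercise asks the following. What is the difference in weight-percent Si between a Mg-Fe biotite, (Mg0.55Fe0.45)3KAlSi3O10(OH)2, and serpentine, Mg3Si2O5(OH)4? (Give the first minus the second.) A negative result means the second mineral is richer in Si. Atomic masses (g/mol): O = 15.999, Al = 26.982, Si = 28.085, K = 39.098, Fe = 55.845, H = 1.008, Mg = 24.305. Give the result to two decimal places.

M((Mg0.55Fe0.45)3KAlSi3O10(OH)2) = 459.833 g/mol, so wt% Si = 84.255/459.833 × 100 = 18.32%.
M(Mg3Si2O5(OH)4) = 277.108 g/mol, so wt% Si = 56.170/277.108 × 100 = 20.27%.
18.32 − 20.27 = -1.95 pp.

-1.95 percentage points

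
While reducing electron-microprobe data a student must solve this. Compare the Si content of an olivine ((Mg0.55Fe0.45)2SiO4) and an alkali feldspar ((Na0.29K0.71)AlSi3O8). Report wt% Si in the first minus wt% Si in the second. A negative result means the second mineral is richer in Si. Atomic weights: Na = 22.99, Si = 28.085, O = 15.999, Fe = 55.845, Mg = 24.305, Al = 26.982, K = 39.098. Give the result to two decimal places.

M((Mg0.55Fe0.45)2SiO4) = 169.077 g/mol, so wt% Si = 28.085/169.077 × 100 = 16.61%.
M((Na0.29K0.71)AlSi3O8) = 273.656 g/mol, so wt% Si = 84.255/273.656 × 100 = 30.79%.
16.61 − 30.79 = -14.18 pp.

-14.18 percentage points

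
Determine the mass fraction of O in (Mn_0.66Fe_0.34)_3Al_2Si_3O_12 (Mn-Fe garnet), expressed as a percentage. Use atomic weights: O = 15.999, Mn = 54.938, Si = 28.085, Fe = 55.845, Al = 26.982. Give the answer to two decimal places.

Molar mass of (Mn_0.66Fe_0.34)_3Al_2Si_3O_12: 1.98·54.938 + 1.02·55.845 + 2·26.982 + 3·28.085 + 12·15.999 = 495.946 g/mol.
Mass of O per formula unit: 12 × 15.999 = 191.988 g.
Weight fraction O = 191.988 / 495.946 = 0.3871.

38.71 wt%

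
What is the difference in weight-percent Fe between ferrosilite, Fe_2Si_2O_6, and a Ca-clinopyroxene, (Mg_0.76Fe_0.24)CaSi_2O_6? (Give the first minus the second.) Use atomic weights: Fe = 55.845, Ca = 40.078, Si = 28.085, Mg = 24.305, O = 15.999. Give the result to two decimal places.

M(Fe_2Si_2O_6) = 263.854 g/mol, so wt% Fe = 111.690/263.854 × 100 = 42.33%.
M((Mg_0.76Fe_0.24)CaSi_2O_6) = 224.117 g/mol, so wt% Fe = 13.403/224.117 × 100 = 5.98%.
42.33 − 5.98 = 36.35 pp.

36.35 percentage points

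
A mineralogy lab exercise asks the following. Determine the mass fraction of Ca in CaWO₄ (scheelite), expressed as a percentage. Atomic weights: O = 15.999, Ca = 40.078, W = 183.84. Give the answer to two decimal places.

Molar mass of CaWO₄: 1*40.078 + 1*183.84 + 4*15.999 = 287.914 g/mol.
Mass of Ca per formula unit: 1 × 40.078 = 40.078 g.
Weight fraction Ca = 40.078 / 287.914 = 0.1392.

13.92 weight percent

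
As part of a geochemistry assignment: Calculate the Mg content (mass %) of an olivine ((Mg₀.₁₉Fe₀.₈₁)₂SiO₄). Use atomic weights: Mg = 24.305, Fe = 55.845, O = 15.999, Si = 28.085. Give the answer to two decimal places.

M((Mg₀.₁₉Fe₀.₈₁)₂SiO₄) = 191.786 g/mol.
Mg contributes 0.38 × 24.305 = 9.236 g per mole.
9.236/191.786 = 0.0482 → 4.82%.

4.82 mass %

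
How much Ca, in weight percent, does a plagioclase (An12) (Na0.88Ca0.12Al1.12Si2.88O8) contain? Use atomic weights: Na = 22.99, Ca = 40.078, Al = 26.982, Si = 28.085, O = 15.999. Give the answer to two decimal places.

Molar mass of Na0.88Ca0.12Al1.12Si2.88O8: 0.88·22.99 + 0.12·40.078 + 1.12·26.982 + 2.88·28.085 + 8·15.999 = 264.137 g/mol.
Mass of Ca per formula unit: 0.12 × 40.078 = 4.809 g.
Weight fraction Ca = 4.809 / 264.137 = 0.0182.

1.82 weight percent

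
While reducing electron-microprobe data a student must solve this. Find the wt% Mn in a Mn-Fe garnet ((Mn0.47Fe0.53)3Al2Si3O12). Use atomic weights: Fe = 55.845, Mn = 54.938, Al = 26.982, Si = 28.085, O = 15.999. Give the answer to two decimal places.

15.60 mass %

Molar mass of (Mn0.47Fe0.53)3Al2Si3O12: 1.41*54.938 + 1.59*55.845 + 2*26.982 + 3*28.085 + 12*15.999 = 496.463 g/mol.
Mass of Mn per formula unit: 1.41 × 54.938 = 77.463 g.
Weight fraction Mn = 77.463 / 496.463 = 0.1560.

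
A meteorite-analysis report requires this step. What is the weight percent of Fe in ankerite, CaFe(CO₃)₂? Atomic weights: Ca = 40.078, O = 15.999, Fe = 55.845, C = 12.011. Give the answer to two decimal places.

25.86 mass %

Molar mass of CaFe(CO₃)₂: 1×40.078 + 1×55.845 + 2×12.011 + 6×15.999 = 215.939 g/mol.
Mass of Fe per formula unit: 1 × 55.845 = 55.845 g.
Weight fraction Fe = 55.845 / 215.939 = 0.2586.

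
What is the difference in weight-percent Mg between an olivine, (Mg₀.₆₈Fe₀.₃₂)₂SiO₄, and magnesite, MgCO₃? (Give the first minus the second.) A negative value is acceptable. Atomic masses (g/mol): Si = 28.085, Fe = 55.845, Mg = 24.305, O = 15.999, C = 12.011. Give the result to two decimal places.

-8.28 percentage points

Mg in (Mg₀.₆₈Fe₀.₃₂)₂SiO₄: molar mass 160.877 g/mol; 1.36×24.305 = 33.055 g → 20.55 wt%.
Mg in MgCO₃: molar mass 84.313 g/mol; 1×24.305 = 24.305 g → 28.83 wt%.
Difference = 20.55 − 28.83 = -8.28 percentage points.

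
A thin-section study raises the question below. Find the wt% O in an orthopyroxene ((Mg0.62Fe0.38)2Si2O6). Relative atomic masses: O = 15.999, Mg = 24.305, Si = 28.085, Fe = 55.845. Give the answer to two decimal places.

M((Mg0.62Fe0.38)2Si2O6) = 224.744 g/mol.
O contributes 6 × 15.999 = 95.994 g per mole.
95.994/224.744 = 0.4271 → 42.71%.

42.71 wt%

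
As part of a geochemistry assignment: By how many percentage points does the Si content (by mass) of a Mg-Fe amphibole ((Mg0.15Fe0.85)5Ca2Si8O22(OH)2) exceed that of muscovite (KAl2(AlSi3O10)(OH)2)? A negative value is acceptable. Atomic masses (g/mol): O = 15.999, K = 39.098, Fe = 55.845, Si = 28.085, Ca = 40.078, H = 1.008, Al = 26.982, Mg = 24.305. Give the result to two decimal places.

M((Mg0.15Fe0.85)5Ca2Si8O22(OH)2) = 946.398 g/mol, so wt% Si = 224.680/946.398 × 100 = 23.74%.
M(KAl2(AlSi3O10)(OH)2) = 398.303 g/mol, so wt% Si = 84.255/398.303 × 100 = 21.15%.
23.74 − 21.15 = 2.59 pp.

2.59 percentage points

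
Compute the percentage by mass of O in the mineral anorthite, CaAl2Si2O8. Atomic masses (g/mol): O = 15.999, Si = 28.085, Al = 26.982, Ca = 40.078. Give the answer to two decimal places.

Formula mass = 1×40.078 + 2×26.982 + 2×28.085 + 8×15.999 = 278.204 g/mol, of which 127.992 g is O.
So O makes up 127.992/278.204 = 0.4601 of the mass, i.e. 46.01%.

46.01 weight percent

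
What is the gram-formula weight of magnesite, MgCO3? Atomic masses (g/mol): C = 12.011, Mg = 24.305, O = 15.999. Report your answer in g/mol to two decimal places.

84.31 g/mol

The formula mass is the sum 1·24.305 + 1·12.011 + 3·15.999.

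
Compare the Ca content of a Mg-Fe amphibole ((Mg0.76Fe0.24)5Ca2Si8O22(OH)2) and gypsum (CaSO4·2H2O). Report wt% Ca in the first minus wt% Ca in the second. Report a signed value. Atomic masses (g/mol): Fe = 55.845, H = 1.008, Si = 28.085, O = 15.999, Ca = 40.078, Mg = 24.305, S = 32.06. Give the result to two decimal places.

-13.85 percentage points

First mineral: 80.156 g Ca in 850.201 g formula = 9.43 wt% Ca.
Second mineral: 40.078 g Ca in 172.164 g formula = 23.28 wt% Ca.
9.43% − 23.28% gives a difference of -13.85 percentage points.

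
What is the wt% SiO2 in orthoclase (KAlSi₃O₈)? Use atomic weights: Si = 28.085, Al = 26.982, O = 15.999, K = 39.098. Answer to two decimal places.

64.76 wt%

Molar mass of KAlSi₃O₈ = 1*39.098 + 1*26.982 + 3*28.085 + 8*15.999 = 278.327 g/mol.
Each formula unit contains 3 Si, equivalent to 3/1 = 3.0000 mol SiO2.
M(SiO2) = 1×28.085 + 2×15.999 = 60.083 g/mol.
Mass of SiO2 per formula unit = 3.0000 × 60.083 = 180.249 g.
SiO2 wt% = 180.249 / 278.327 × 100 = 64.76%.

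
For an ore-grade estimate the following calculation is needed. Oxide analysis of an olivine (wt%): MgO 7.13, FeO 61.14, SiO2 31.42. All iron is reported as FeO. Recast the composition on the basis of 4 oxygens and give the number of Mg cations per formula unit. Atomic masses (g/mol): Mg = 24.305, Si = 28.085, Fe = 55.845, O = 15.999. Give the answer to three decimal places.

7.13 wt% MgO ÷ 40.304 g/mol = 0.17691 mol, giving 0.17691 Mg and 0.17691 O.
61.14 wt% FeO ÷ 71.844 g/mol = 0.85101 mol, giving 0.85101 Fe and 0.85101 O.
31.42 wt% SiO2 ÷ 60.083 g/mol = 0.52294 mol, giving 0.52294 Si and 1.04588 O.
Oxygen sums to 2.07380; scaling by 4/2.07380 = 1.92883 puts the formula on 4 O.
Mg: 0.17691 × 1.92883 = 0.341 atoms per formula unit.

0.341 Mg apfu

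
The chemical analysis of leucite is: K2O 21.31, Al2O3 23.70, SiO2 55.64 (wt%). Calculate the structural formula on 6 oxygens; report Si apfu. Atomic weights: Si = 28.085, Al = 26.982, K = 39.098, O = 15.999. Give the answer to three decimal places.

2.002 Si apfu

K2O: 21.31/94.195 = 0.22623 mol → 0.45246 mol K, 0.22623 mol O.
Al2O3: 23.70/101.961 = 0.23244 mol → 0.46488 mol Al, 0.69732 mol O.
SiO2: 55.64/60.083 = 0.92605 mol → 0.92605 mol Si, 1.85210 mol O.
Total oxygen = 2.77565 mol. Normalization factor = 6/2.77565 = 2.16166.
Si per 6 O = 0.92605 × 2.16166 = 2.002.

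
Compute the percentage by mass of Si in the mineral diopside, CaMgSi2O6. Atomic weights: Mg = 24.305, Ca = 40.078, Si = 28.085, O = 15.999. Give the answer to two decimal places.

Molar mass of CaMgSi2O6: 1·40.078 + 1·24.305 + 2·28.085 + 6·15.999 = 216.547 g/mol.
Mass of Si per formula unit: 2 × 28.085 = 56.170 g.
Weight fraction Si = 56.170 / 216.547 = 0.2594.

25.94 wt%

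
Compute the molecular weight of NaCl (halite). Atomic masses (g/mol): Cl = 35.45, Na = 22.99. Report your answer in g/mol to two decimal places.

58.44 g/mol

The formula mass is the sum 1·22.99 + 1·35.45.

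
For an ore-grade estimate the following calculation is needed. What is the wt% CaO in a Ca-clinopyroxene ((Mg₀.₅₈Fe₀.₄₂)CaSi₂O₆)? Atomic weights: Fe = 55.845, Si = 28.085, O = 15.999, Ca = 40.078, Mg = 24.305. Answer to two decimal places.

Molar mass of (Mg₀.₅₈Fe₀.₄₂)CaSi₂O₆ = 0.58·24.305 + 0.42·55.845 + 1·40.078 + 2·28.085 + 6·15.999 = 229.794 g/mol.
Each formula unit contains 1 Ca, equivalent to 1/1 = 1.0000 mol CaO.
M(CaO) = 1×40.078 + 1×15.999 = 56.077 g/mol.
Mass of CaO per formula unit = 1.0000 × 56.077 = 56.077 g.
CaO wt% = 56.077 / 229.794 × 100 = 24.40%.

24.40 wt%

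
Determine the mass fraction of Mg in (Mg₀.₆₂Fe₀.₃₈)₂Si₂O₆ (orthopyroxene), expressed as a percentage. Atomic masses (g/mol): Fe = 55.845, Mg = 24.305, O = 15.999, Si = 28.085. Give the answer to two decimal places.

M((Mg₀.₆₂Fe₀.₃₈)₂Si₂O₆) = 224.744 g/mol.
Mg contributes 1.24 × 24.305 = 30.138 g per mole.
30.138/224.744 = 0.1341 → 13.41%.

13.41 wt%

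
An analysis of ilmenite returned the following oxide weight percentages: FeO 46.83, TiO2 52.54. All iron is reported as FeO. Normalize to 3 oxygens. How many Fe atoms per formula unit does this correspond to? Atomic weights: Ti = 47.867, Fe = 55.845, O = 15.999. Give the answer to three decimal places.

FeO: 46.83/71.844 = 0.65183 mol → 0.65183 mol Fe, 0.65183 mol O.
TiO2: 52.54/79.865 = 0.65786 mol → 0.65786 mol Ti, 1.31572 mol O.
Total oxygen = 1.96755 mol. Normalization factor = 3/1.96755 = 1.52474.
Fe per 3 O = 0.65183 × 1.52474 = 0.994.

0.994 Fe apfu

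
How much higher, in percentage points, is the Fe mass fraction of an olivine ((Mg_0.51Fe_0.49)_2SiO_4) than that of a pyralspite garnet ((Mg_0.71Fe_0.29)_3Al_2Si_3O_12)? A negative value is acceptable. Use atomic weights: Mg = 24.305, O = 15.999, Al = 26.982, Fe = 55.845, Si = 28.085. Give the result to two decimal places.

20.61 percentage points

M((Mg_0.51Fe_0.49)_2SiO_4) = 171.600 g/mol, so wt% Fe = 54.728/171.600 × 100 = 31.89%.
M((Mg_0.71Fe_0.29)_3Al_2Si_3O_12) = 430.562 g/mol, so wt% Fe = 48.585/430.562 × 100 = 11.28%.
31.89 − 11.28 = 20.61 pp.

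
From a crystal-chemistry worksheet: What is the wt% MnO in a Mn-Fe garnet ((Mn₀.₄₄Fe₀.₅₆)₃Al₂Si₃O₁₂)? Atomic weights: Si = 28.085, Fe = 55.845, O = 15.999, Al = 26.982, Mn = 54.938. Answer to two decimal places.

Formula mass = 496.545 g/mol.
1.32 Mn → 1.3200 mol MnO per formula unit; M(MnO) = 70.937, so MnO mass = 93.637 g.
93.637/496.545 × 100 = 18.86 wt%.

18.86 wt%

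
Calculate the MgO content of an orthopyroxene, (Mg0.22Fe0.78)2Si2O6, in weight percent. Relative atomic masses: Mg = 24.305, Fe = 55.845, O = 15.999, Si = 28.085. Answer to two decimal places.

Formula mass = 249.976 g/mol.
0.44 Mg → 0.4400 mol MgO per formula unit; M(MgO) = 40.304, so MgO mass = 17.734 g.
17.734/249.976 × 100 = 7.09 wt%.

7.09 wt%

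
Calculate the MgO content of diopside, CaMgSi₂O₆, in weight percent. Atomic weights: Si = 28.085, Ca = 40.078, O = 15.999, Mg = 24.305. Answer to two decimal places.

M(CaMgSi₂O₆) = 216.547 g/mol; M(MgO) = 40.304 g/mol.
Moles MgO per formula unit = 1 Mg ÷ 1 = 1.0000.
MgO fraction = (1.0000 × 40.304) / 216.547 = 40.304/216.547 = 0.1861.

18.61 wt%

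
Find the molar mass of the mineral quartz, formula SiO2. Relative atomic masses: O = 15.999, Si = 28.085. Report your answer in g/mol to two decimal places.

60.08 g/mol

M = 1(28.085) + 2(15.999)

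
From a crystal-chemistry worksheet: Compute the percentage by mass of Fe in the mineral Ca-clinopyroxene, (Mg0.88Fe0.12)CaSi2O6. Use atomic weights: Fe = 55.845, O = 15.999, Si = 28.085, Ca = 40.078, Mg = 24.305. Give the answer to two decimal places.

3.04 mass %

Molar mass of (Mg0.88Fe0.12)CaSi2O6: 0.88×24.305 + 0.12×55.845 + 1×40.078 + 2×28.085 + 6×15.999 = 220.332 g/mol.
Mass of Fe per formula unit: 0.12 × 55.845 = 6.701 g.
Weight fraction Fe = 6.701 / 220.332 = 0.0304.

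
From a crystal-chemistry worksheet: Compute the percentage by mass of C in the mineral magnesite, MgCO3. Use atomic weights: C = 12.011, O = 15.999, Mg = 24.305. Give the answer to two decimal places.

Formula mass = 1×24.305 + 1×12.011 + 3×15.999 = 84.313 g/mol, of which 12.011 g is C.
So C makes up 12.011/84.313 = 0.1425 of the mass, i.e. 14.25%.

14.25 mass %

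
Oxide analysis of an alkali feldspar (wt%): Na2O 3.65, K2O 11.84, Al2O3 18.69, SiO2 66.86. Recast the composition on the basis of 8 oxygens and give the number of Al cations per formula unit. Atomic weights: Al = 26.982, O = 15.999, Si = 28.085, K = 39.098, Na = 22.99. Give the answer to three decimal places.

0.991 Al apfu

3.65 wt% Na2O ÷ 61.979 g/mol = 0.05889 mol, giving 0.11778 Na and 0.05889 O.
11.84 wt% K2O ÷ 94.195 g/mol = 0.12570 mol, giving 0.25140 K and 0.12570 O.
18.69 wt% Al2O3 ÷ 101.961 g/mol = 0.18331 mol, giving 0.36662 Al and 0.54993 O.
66.86 wt% SiO2 ÷ 60.083 g/mol = 1.11279 mol, giving 1.11279 Si and 2.22558 O.
Oxygen sums to 2.96010; scaling by 8/2.96010 = 2.70261 puts the formula on 8 O.
Al: 0.36662 × 2.70261 = 0.991 atoms per formula unit.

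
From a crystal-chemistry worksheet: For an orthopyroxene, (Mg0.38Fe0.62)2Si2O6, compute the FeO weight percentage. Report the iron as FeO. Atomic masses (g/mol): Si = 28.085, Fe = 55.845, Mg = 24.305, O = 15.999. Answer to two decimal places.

37.14 wt%

Molar mass of (Mg0.38Fe0.62)2Si2O6 = 0.76*24.305 + 1.24*55.845 + 2*28.085 + 6*15.999 = 239.884 g/mol.
Each formula unit contains 1.24 Fe, equivalent to 1.24/1 = 1.2400 mol FeO.
M(FeO) = 1×55.845 + 1×15.999 = 71.844 g/mol.
Mass of FeO per formula unit = 1.2400 × 71.844 = 89.087 g.
FeO wt% = 89.087 / 239.884 × 100 = 37.14%.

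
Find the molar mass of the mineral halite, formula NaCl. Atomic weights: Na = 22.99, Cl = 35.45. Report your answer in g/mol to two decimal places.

Na: 1 × 22.99 = 22.9900
Cl: 1 × 35.45 = 35.4500
Summing the contributions gives the formula mass.

58.44 g/mol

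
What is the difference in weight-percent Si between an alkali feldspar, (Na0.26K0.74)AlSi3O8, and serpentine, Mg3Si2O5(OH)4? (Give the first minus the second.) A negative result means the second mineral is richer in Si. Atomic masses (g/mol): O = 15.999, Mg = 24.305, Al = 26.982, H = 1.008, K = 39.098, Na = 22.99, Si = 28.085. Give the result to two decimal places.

Si in (Na0.26K0.74)AlSi3O8: molar mass 274.139 g/mol; 3×28.085 = 84.255 g → 30.73 wt%.
Si in Mg3Si2O5(OH)4: molar mass 277.108 g/mol; 2×28.085 = 56.170 g → 20.27 wt%.
Difference = 30.73 − 20.27 = 10.46 percentage points.

10.46 percentage points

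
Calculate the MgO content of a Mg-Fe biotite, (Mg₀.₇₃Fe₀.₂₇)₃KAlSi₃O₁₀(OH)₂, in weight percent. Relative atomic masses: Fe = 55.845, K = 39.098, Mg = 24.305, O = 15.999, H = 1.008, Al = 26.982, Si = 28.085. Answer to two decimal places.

M((Mg₀.₇₃Fe₀.₂₇)₃KAlSi₃O₁₀(OH)₂) = 442.801 g/mol; M(MgO) = 40.304 g/mol.
Moles MgO per formula unit = 2.19 Mg ÷ 1 = 2.1900.
MgO fraction = (2.1900 × 40.304) / 442.801 = 88.266/442.801 = 0.1993.

19.93 wt%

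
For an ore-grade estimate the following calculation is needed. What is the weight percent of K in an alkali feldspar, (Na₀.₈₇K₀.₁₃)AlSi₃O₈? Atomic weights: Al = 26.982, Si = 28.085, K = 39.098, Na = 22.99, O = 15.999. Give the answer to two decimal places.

1.92 wt%

Molar mass of (Na₀.₈₇K₀.₁₃)AlSi₃O₈: 0.87*22.99 + 0.13*39.098 + 1*26.982 + 3*28.085 + 8*15.999 = 264.313 g/mol.
Mass of K per formula unit: 0.13 × 39.098 = 5.083 g.
Weight fraction K = 5.083 / 264.313 = 0.0192.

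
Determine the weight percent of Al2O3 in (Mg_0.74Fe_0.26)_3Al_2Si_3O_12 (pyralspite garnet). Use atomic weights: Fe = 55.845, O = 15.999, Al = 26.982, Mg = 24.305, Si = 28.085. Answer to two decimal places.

Molar mass of (Mg_0.74Fe_0.26)_3Al_2Si_3O_12 = 2.22*24.305 + 0.78*55.845 + 2*26.982 + 3*28.085 + 12*15.999 = 427.723 g/mol.
Each formula unit contains 2 Al, equivalent to 2/2 = 1.0000 mol Al2O3.
M(Al2O3) = 2×26.982 + 3×15.999 = 101.961 g/mol.
Mass of Al2O3 per formula unit = 1.0000 × 101.961 = 101.961 g.
Al2O3 wt% = 101.961 / 427.723 × 100 = 23.84%.

23.84 wt%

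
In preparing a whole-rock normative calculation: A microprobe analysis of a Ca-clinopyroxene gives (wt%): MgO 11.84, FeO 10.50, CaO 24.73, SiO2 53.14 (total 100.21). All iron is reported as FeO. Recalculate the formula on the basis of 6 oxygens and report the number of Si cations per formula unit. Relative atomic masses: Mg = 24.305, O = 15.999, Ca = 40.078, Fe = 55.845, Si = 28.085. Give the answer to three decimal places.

2.003 Si apfu

11.84 wt% MgO ÷ 40.304 g/mol = 0.29377 mol, giving 0.29377 Mg and 0.29377 O.
10.50 wt% FeO ÷ 71.844 g/mol = 0.14615 mol, giving 0.14615 Fe and 0.14615 O.
24.73 wt% CaO ÷ 56.077 g/mol = 0.44100 mol, giving 0.44100 Ca and 0.44100 O.
53.14 wt% SiO2 ÷ 60.083 g/mol = 0.88444 mol, giving 0.88444 Si and 1.76888 O.
Oxygen sums to 2.64980; scaling by 6/2.64980 = 2.26432 puts the formula on 6 O.
Si: 0.88444 × 2.26432 = 2.003 atoms per formula unit.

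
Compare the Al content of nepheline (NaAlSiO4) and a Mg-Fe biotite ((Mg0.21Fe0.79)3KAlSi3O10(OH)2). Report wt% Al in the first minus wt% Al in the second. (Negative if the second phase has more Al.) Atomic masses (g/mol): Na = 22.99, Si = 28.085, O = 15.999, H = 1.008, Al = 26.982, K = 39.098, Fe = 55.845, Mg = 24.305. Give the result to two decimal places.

13.51 percentage points

Al in NaAlSiO4: molar mass 142.053 g/mol; 1×26.982 = 26.982 g → 18.99 wt%.
Al in (Mg0.21Fe0.79)3KAlSi3O10(OH)2: molar mass 492.004 g/mol; 1×26.982 = 26.982 g → 5.48 wt%.
Difference = 18.99 − 5.48 = 13.51 percentage points.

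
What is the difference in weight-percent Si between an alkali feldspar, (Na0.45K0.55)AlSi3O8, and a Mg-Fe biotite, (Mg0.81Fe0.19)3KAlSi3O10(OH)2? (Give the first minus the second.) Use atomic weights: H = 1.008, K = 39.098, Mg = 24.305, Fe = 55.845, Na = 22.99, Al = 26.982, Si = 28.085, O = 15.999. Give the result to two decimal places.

11.72 percentage points

M((Na0.45K0.55)AlSi3O8) = 271.078 g/mol, so wt% Si = 84.255/271.078 × 100 = 31.08%.
M((Mg0.81Fe0.19)3KAlSi3O10(OH)2) = 435.232 g/mol, so wt% Si = 84.255/435.232 × 100 = 19.36%.
31.08 − 19.36 = 11.72 pp.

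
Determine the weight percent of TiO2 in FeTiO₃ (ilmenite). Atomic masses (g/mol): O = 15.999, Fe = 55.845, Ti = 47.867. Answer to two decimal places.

52.64 wt%

M(FeTiO₃) = 151.709 g/mol; M(TiO2) = 79.865 g/mol.
Moles TiO2 per formula unit = 1 Ti ÷ 1 = 1.0000.
TiO2 fraction = (1.0000 × 79.865) / 151.709 = 79.865/151.709 = 0.5264.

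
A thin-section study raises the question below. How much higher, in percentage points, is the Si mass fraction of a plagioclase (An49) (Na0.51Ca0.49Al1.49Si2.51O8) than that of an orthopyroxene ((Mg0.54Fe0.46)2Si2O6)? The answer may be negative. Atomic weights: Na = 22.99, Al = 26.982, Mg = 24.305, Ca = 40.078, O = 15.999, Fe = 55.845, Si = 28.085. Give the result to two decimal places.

1.66 percentage points

M(Na0.51Ca0.49Al1.49Si2.51O8) = 270.052 g/mol, so wt% Si = 70.493/270.052 × 100 = 26.10%.
M((Mg0.54Fe0.46)2Si2O6) = 229.791 g/mol, so wt% Si = 56.170/229.791 × 100 = 24.44%.
26.10 − 24.44 = 1.66 pp.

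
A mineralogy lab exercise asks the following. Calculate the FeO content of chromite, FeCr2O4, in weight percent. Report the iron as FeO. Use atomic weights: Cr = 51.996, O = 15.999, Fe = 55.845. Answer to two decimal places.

M(FeCr2O4) = 223.833 g/mol; M(FeO) = 71.844 g/mol.
Moles FeO per formula unit = 1 Fe ÷ 1 = 1.0000.
FeO fraction = (1.0000 × 71.844) / 223.833 = 71.844/223.833 = 0.3210.

32.10 wt%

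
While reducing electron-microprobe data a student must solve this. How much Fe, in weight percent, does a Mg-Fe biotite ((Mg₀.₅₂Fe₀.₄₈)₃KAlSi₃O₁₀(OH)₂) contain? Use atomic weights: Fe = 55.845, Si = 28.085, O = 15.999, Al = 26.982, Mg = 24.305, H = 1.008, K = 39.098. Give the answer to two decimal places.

17.38 weight percent

Formula mass = 1.56*24.305 + 1.44*55.845 + 1*39.098 + 1*26.982 + 3*28.085 + 12*15.999 + 2*1.008 = 462.672 g/mol, of which 80.417 g is Fe.
So Fe makes up 80.417/462.672 = 0.1738 of the mass, i.e. 17.38%.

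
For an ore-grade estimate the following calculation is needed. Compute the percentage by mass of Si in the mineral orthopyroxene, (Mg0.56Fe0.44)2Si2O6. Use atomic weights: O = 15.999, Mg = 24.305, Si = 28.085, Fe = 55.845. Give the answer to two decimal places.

24.58 wt%

Molar mass of (Mg0.56Fe0.44)2Si2O6: 1.12·24.305 + 0.88·55.845 + 2·28.085 + 6·15.999 = 228.529 g/mol.
Mass of Si per formula unit: 2 × 28.085 = 56.170 g.
Weight fraction Si = 56.170 / 228.529 = 0.2458.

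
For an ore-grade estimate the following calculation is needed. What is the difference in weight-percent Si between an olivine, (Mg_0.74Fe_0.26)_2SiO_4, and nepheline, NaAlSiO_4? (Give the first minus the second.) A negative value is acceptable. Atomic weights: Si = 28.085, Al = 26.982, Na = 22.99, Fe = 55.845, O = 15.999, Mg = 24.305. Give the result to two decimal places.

-1.89 percentage points

Si in (Mg_0.74Fe_0.26)_2SiO_4: molar mass 157.092 g/mol; 1×28.085 = 28.085 g → 17.88 wt%.
Si in NaAlSiO_4: molar mass 142.053 g/mol; 1×28.085 = 28.085 g → 19.77 wt%.
Difference = 17.88 − 19.77 = -1.89 percentage points.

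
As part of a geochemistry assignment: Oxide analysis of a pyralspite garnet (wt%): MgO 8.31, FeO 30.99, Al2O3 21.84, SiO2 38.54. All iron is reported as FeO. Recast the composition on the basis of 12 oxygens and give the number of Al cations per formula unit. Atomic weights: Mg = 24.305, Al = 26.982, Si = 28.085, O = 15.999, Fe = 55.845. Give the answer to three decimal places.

2.006 Al apfu

MgO (M=40.304): mol = 0.20618; Mg = 0.20618, O = 0.20618.
FeO (M=71.844): mol = 0.43135; Fe = 0.43135, O = 0.43135.
Al2O3 (M=101.961): mol = 0.21420; Al = 0.42840, O = 0.64260.
SiO2 (M=60.083): mol = 0.64145; Si = 0.64145, O = 1.28290.
ΣO = 2.56303; factor = 12/ΣO = 4.68196.
Al apfu = 0.42840 × 4.68196 = 2.006.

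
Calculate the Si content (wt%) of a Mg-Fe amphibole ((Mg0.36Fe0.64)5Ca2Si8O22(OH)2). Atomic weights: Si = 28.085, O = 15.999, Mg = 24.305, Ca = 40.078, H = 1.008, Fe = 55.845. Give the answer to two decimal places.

M((Mg0.36Fe0.64)5Ca2Si8O22(OH)2) = 913.281 g/mol.
Si contributes 8 × 28.085 = 224.680 g per mole.
224.680/913.281 = 0.2460 → 24.60%.

24.60 wt%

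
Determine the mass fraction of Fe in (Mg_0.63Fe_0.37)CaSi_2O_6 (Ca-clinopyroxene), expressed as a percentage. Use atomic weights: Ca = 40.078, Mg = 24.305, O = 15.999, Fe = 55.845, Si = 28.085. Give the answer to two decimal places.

Formula mass = 0.63·24.305 + 0.37·55.845 + 1·40.078 + 2·28.085 + 6·15.999 = 228.217 g/mol, of which 20.663 g is Fe.
So Fe makes up 20.663/228.217 = 0.0905 of the mass, i.e. 9.05%.

9.05 mass %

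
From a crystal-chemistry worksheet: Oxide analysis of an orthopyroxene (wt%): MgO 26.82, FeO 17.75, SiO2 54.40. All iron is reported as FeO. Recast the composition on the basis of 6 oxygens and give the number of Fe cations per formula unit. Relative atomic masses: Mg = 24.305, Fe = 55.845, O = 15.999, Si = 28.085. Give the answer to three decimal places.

0.544 Fe apfu

MgO: 26.82/40.304 = 0.66544 mol → 0.66544 mol Mg, 0.66544 mol O.
FeO: 17.75/71.844 = 0.24706 mol → 0.24706 mol Fe, 0.24706 mol O.
SiO2: 54.40/60.083 = 0.90541 mol → 0.90541 mol Si, 1.81082 mol O.
Total oxygen = 2.72332 mol. Normalization factor = 6/2.72332 = 2.20319.
Fe per 6 O = 0.24706 × 2.20319 = 0.544.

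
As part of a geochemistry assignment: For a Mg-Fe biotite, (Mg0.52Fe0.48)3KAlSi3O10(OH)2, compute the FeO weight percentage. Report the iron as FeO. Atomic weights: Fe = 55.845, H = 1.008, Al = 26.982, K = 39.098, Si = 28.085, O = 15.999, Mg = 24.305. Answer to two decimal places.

22.36 wt%

Molar mass of (Mg0.52Fe0.48)3KAlSi3O10(OH)2 = 1.56*24.305 + 1.44*55.845 + 1*39.098 + 1*26.982 + 3*28.085 + 12*15.999 + 2*1.008 = 462.672 g/mol.
Each formula unit contains 1.44 Fe, equivalent to 1.44/1 = 1.4400 mol FeO.
M(FeO) = 1×55.845 + 1×15.999 = 71.844 g/mol.
Mass of FeO per formula unit = 1.4400 × 71.844 = 103.455 g.
FeO wt% = 103.455 / 462.672 × 100 = 22.36%.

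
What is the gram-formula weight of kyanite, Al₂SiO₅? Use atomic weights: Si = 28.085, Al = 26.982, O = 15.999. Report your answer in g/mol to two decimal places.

Al: 2 × 26.982 = 53.9640
Si: 1 × 28.085 = 28.0850
O: 5 × 15.999 = 79.9950
Summing the contributions gives the formula mass.

162.04 g/mol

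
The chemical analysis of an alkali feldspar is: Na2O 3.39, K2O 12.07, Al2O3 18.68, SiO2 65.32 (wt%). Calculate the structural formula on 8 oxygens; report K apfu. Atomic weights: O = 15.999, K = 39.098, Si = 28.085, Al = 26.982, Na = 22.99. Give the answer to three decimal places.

0.705 K apfu

Na2O (M=61.979): mol = 0.05470; Na = 0.10940, O = 0.05470.
K2O (M=94.195): mol = 0.12814; K = 0.25628, O = 0.12814.
Al2O3 (M=101.961): mol = 0.18321; Al = 0.36642, O = 0.54963.
SiO2 (M=60.083): mol = 1.08716; Si = 1.08716, O = 2.17432.
ΣO = 2.90679; factor = 8/ΣO = 2.75218.
K apfu = 0.25628 × 2.75218 = 0.705.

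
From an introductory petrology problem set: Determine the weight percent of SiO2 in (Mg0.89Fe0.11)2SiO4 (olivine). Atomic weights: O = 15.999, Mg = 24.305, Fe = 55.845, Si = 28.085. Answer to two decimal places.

40.70 wt%

M((Mg0.89Fe0.11)2SiO4) = 147.630 g/mol; M(SiO2) = 60.083 g/mol.
Moles SiO2 per formula unit = 1 Si ÷ 1 = 1.0000.
SiO2 fraction = (1.0000 × 60.083) / 147.630 = 60.083/147.630 = 0.4070.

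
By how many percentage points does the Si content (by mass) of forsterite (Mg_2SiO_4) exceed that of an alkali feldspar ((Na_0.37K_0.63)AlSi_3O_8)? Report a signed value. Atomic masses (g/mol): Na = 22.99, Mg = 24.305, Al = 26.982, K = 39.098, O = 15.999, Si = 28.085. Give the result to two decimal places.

First mineral: 28.085 g Si in 140.691 g formula = 19.96 wt% Si.
Second mineral: 84.255 g Si in 272.367 g formula = 30.93 wt% Si.
19.96% − 30.93% gives a difference of -10.97 percentage points.

-10.97 percentage points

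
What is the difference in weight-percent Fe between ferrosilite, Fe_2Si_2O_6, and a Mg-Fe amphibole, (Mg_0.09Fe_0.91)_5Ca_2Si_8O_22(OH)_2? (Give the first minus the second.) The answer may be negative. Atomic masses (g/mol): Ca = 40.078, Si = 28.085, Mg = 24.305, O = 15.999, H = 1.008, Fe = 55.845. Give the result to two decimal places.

15.75 percentage points

First mineral: 111.690 g Fe in 263.854 g formula = 42.33 wt% Fe.
Second mineral: 254.095 g Fe in 955.860 g formula = 26.58 wt% Fe.
42.33% − 26.58% gives a difference of 15.75 percentage points.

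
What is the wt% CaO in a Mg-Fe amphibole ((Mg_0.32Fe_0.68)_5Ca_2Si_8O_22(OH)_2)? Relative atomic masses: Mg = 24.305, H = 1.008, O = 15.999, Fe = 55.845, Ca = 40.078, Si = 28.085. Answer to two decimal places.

12.20 wt%

Formula mass = 919.589 g/mol.
2 Ca → 2.0000 mol CaO per formula unit; M(CaO) = 56.077, so CaO mass = 112.154 g.
112.154/919.589 × 100 = 12.20 wt%.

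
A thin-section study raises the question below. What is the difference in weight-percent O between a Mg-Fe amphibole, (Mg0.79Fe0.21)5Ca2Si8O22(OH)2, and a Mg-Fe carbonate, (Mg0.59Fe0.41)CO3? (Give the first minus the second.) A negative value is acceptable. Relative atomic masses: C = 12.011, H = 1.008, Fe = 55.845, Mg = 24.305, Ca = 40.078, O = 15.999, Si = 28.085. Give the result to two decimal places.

First mineral: 383.976 g O in 845.470 g formula = 45.42 wt% O.
Second mineral: 47.997 g O in 97.244 g formula = 49.36 wt% O.
45.42% − 49.36% gives a difference of -3.94 percentage points.

-3.94 percentage points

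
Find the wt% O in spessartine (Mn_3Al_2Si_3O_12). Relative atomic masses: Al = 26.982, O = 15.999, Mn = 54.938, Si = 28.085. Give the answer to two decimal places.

38.78 wt%

Molar mass of Mn_3Al_2Si_3O_12: 3×54.938 + 2×26.982 + 3×28.085 + 12×15.999 = 495.021 g/mol.
Mass of O per formula unit: 12 × 15.999 = 191.988 g.
Weight fraction O = 191.988 / 495.021 = 0.3878.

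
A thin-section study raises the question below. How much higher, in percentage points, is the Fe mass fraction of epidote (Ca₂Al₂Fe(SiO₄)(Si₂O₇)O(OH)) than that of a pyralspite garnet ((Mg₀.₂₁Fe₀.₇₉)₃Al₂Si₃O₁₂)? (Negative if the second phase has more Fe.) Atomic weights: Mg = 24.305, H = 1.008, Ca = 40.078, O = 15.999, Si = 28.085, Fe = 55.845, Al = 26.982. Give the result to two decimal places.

M(Ca₂Al₂Fe(SiO₄)(Si₂O₇)O(OH)) = 483.215 g/mol, so wt% Fe = 55.845/483.215 × 100 = 11.56%.
M((Mg₀.₂₁Fe₀.₇₉)₃Al₂Si₃O₁₂) = 477.872 g/mol, so wt% Fe = 132.353/477.872 × 100 = 27.70%.
11.56 − 27.70 = -16.14 pp.

-16.14 percentage points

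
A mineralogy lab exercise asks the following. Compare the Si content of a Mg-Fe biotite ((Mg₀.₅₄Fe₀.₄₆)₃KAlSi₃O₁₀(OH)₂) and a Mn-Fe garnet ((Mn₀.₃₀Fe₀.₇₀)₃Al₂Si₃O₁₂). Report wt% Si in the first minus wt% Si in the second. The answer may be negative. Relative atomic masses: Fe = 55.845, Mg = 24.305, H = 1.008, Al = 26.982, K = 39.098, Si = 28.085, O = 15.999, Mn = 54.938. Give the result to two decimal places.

1.33 percentage points

M((Mg₀.₅₄Fe₀.₄₆)₃KAlSi₃O₁₀(OH)₂) = 460.779 g/mol, so wt% Si = 84.255/460.779 × 100 = 18.29%.
M((Mn₀.₃₀Fe₀.₇₀)₃Al₂Si₃O₁₂) = 496.926 g/mol, so wt% Si = 84.255/496.926 × 100 = 16.96%.
18.29 − 16.96 = 1.33 pp.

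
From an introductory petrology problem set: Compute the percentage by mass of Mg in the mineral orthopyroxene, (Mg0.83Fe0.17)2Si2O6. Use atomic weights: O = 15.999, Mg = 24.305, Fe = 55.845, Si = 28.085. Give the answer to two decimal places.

19.08 mass %

M((Mg0.83Fe0.17)2Si2O6) = 211.498 g/mol.
Mg contributes 1.66 × 24.305 = 40.346 g per mole.
40.346/211.498 = 0.1908 → 19.08%.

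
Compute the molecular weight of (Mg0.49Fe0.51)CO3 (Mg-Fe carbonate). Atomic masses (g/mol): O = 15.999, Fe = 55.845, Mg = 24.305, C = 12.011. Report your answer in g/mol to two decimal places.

100.40 g/mol

M = 0.49×24.305 + 0.51×55.845 + 1×12.011 + 3×15.999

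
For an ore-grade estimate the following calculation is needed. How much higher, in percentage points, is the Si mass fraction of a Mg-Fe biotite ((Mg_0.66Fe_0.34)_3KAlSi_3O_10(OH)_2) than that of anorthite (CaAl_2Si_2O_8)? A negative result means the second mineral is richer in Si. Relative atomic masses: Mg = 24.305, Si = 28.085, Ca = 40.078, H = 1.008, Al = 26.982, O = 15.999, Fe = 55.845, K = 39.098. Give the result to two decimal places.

-1.44 percentage points

M((Mg_0.66Fe_0.34)_3KAlSi_3O_10(OH)_2) = 449.425 g/mol, so wt% Si = 84.255/449.425 × 100 = 18.75%.
M(CaAl_2Si_2O_8) = 278.204 g/mol, so wt% Si = 56.170/278.204 × 100 = 20.19%.
18.75 − 20.19 = -1.44 pp.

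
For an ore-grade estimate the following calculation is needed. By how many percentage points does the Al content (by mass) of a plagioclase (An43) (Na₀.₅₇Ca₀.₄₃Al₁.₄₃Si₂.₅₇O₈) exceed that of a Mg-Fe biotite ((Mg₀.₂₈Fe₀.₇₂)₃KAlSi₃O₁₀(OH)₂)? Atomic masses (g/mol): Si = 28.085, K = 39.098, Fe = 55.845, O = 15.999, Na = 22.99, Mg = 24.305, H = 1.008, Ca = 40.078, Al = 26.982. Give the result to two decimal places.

8.78 percentage points

Al in Na₀.₅₇Ca₀.₄₃Al₁.₄₃Si₂.₅₇O₈: molar mass 269.093 g/mol; 1.43×26.982 = 38.584 g → 14.34 wt%.
Al in (Mg₀.₂₈Fe₀.₇₂)₃KAlSi₃O₁₀(OH)₂: molar mass 485.380 g/mol; 1×26.982 = 26.982 g → 5.56 wt%.
Difference = 14.34 − 5.56 = 8.78 percentage points.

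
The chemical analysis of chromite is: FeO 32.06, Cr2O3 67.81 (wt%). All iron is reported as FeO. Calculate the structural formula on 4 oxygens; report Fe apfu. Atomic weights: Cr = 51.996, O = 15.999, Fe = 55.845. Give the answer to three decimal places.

1.000 Fe apfu

FeO: 32.06/71.844 = 0.44624 mol → 0.44624 mol Fe, 0.44624 mol O.
Cr2O3: 67.81/151.989 = 0.44615 mol → 0.89230 mol Cr, 1.33845 mol O.
Total oxygen = 1.78469 mol. Normalization factor = 4/1.78469 = 2.24129.
Fe per 4 O = 0.44624 × 2.24129 = 1.000.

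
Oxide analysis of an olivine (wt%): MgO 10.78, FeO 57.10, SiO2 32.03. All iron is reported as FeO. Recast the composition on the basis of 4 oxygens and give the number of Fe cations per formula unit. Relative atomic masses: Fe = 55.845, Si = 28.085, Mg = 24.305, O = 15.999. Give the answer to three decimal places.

1.494 Fe apfu

10.78 wt% MgO ÷ 40.304 g/mol = 0.26747 mol, giving 0.26747 Mg and 0.26747 O.
57.10 wt% FeO ÷ 71.844 g/mol = 0.79478 mol, giving 0.79478 Fe and 0.79478 O.
32.03 wt% SiO2 ÷ 60.083 g/mol = 0.53310 mol, giving 0.53310 Si and 1.06620 O.
Oxygen sums to 2.12845; scaling by 4/2.12845 = 1.87930 puts the formula on 4 O.
Fe: 0.79478 × 1.87930 = 1.494 atoms per formula unit.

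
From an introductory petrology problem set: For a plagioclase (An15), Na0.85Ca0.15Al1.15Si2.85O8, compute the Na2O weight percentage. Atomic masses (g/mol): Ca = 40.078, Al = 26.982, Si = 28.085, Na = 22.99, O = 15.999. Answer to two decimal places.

9.95 wt%

Molar mass of Na0.85Ca0.15Al1.15Si2.85O8 = 0.85*22.99 + 0.15*40.078 + 1.15*26.982 + 2.85*28.085 + 8*15.999 = 264.617 g/mol.
Each formula unit contains 0.85 Na, equivalent to 0.85/2 = 0.4250 mol Na2O.
M(Na2O) = 2×22.99 + 1×15.999 = 61.979 g/mol.
Mass of Na2O per formula unit = 0.4250 × 61.979 = 26.341 g.
Na2O wt% = 26.341 / 264.617 × 100 = 9.95%.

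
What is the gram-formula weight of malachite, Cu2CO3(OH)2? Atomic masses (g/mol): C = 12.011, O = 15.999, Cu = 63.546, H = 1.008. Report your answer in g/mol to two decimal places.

Cu: 2 × 63.546 = 127.0920
C: 1 × 12.011 = 12.0110
O: 5 × 15.999 = 79.9950
H: 2 × 1.008 = 2.0160
Summing the contributions gives the formula mass.

221.11 g/mol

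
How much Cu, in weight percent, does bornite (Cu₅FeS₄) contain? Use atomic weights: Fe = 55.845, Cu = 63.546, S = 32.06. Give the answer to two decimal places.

M(Cu₅FeS₄) = 501.815 g/mol.
Cu contributes 5 × 63.546 = 317.730 g per mole.
317.730/501.815 = 0.6332 → 63.32%.

63.32 weight percent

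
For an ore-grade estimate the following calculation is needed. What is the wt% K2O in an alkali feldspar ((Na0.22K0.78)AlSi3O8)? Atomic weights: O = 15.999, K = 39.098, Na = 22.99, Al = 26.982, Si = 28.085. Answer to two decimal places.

Formula mass = 274.783 g/mol.
0.78 K → 0.3900 mol K2O per formula unit; M(K2O) = 94.195, so K2O mass = 36.736 g.
36.736/274.783 × 100 = 13.37 wt%.

13.37 wt%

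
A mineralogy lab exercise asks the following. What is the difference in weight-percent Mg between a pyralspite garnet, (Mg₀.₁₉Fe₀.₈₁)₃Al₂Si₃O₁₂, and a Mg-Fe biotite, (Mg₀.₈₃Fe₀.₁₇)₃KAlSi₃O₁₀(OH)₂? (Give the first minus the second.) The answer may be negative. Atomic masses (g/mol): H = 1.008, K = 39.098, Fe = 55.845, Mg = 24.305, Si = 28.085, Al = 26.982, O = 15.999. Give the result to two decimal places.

-11.08 percentage points

M((Mg₀.₁₉Fe₀.₈₁)₃Al₂Si₃O₁₂) = 479.764 g/mol, so wt% Mg = 13.854/479.764 × 100 = 2.89%.
M((Mg₀.₈₃Fe₀.₁₇)₃KAlSi₃O₁₀(OH)₂) = 433.339 g/mol, so wt% Mg = 60.519/433.339 × 100 = 13.97%.
2.89 − 13.97 = -11.08 pp.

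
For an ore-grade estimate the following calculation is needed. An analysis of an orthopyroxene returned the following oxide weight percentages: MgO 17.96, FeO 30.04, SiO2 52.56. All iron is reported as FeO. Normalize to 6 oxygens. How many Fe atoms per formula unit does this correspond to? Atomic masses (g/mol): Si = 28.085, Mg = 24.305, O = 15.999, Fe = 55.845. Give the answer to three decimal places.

0.960 Fe apfu

MgO (M=40.304): mol = 0.44561; Mg = 0.44561, O = 0.44561.
FeO (M=71.844): mol = 0.41813; Fe = 0.41813, O = 0.41813.
SiO2 (M=60.083): mol = 0.87479; Si = 0.87479, O = 1.74958.
ΣO = 2.61332; factor = 6/ΣO = 2.29593.
Fe apfu = 0.41813 × 2.29593 = 0.960.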